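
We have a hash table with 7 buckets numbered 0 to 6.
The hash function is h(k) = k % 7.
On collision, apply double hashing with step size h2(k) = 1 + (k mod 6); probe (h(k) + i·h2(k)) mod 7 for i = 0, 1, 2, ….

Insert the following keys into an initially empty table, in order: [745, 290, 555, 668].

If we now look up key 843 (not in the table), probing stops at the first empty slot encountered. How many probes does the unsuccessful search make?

745: h=3 → slot 3
290: h=3, h2=3, probe 3,6 → slot 6
555: h=2 → slot 2
668: h=3, h2=3, probe 3,6,2,5 → slot 5
Table: [., ., 555, 745, ., 668, 290]
Lookup 843: h=3, h2=4, probe 3,0 → slot 0 empty, not found.

2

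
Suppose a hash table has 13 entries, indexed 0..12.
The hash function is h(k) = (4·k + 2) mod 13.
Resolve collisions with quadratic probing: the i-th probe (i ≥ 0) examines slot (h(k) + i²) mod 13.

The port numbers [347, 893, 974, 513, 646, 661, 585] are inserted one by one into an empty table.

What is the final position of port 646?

347: h=12 → slot 12
893: h=12, probe 12,0 → slot 0
974: h=11 → slot 11
513: h=0, probe 0,1 → slot 1
646: h=12, probe 12,0,3 → slot 3
661: h=7 → slot 7
585: h=2 → slot 2
Table: [893, 513, 585, 646, ., ., ., 661, ., ., ., 974, 347]

3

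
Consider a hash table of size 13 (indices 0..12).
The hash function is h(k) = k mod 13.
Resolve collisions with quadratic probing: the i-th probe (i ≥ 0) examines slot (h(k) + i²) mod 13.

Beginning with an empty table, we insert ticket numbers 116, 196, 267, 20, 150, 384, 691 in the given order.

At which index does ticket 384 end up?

3

116: h=12 -> slot 12
196: h=1 -> slot 1
267: h=7 -> slot 7
20: h=7, probe 7,8 -> slot 8
150: h=7, probe 7,8,11 -> slot 11
384: h=7, probe 7,8,11,3 -> slot 3
691: h=2 -> slot 2
Table: [—, 196, 691, 384, —, —, —, 267, 20, —, —, 150, 116]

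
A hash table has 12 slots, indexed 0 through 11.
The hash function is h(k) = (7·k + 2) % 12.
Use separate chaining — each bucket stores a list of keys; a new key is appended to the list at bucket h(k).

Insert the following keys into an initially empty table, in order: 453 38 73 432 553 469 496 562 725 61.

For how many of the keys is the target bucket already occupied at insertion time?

Insert 453: h=5, bucket 5 empty → new chain.
Insert 38: h=4, bucket 4 empty → new chain.
Insert 73: h=9, bucket 9 empty → new chain.
Insert 432: h=2, bucket 2 empty → new chain.
Insert 553: h=9, bucket 9 nonempty → append to chain.
Insert 469: h=9, bucket 9 nonempty → append to chain.
Insert 496: h=6, bucket 6 empty → new chain.
Insert 562: h=0, bucket 0 empty → new chain.
Insert 725: h=1, bucket 1 empty → new chain.
Insert 61: h=9, bucket 9 nonempty → append to chain.
Final buckets:
0: 562
1: 725
2: 432
3: _
4: 38
5: 453
6: 496
7: _
8: _
9: 73 -> 553 -> 469 -> 61
10: _
11: _

3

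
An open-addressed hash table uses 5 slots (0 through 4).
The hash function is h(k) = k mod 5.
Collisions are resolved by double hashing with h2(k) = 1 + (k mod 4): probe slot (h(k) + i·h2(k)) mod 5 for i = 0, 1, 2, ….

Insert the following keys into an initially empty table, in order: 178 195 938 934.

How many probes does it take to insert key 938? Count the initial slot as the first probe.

2

178 hashes to 3; slot 3 is free => place at 3.
195 hashes to 0; slot 0 is free => place at 0.
938 hashes to 3, h2=3; 3 taken => place at 1.
934 hashes to 4; slot 4 is free => place at 4.
Table: [195, 938, ∅, 178, 934]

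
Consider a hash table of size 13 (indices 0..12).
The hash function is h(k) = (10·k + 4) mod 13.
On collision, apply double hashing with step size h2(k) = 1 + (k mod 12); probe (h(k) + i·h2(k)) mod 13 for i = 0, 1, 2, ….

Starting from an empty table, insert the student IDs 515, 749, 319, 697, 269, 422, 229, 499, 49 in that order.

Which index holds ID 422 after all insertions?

Insert 515: h=6, slot 6 empty => index 6.
Insert 749: h=6, h2=6, slot 6 occupied => index 12.
Insert 319: h=9, slot 9 empty => index 9.
Insert 697: h=6, h2=2, slot 6 occupied => index 8.
Insert 269: h=3, slot 3 empty => index 3.
Insert 422: h=12, h2=3, slot 12 occupied => index 2.
Insert 229: h=6, h2=2, slots 6,8 occupied => index 10.
Insert 499: h=2, h2=8, slots 2,10 occupied => index 5.
Insert 49: h=0, slot 0 empty => index 0.
Table: [49, ∅, 422, 269, ∅, 499, 515, ∅, 697, 319, 229, ∅, 749]

2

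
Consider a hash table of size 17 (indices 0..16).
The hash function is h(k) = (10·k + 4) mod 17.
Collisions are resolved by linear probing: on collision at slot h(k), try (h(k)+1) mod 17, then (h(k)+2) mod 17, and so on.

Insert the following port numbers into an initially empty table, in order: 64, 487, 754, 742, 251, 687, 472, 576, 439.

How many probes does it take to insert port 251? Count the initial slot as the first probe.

64 hashes to 15; slot 15 is free -> place at 15.
487 hashes to 12; slot 12 is free -> place at 12.
754 hashes to 13; slot 13 is free -> place at 13.
742 hashes to 12; 12,13 taken -> place at 14.
251 hashes to 15; 15 taken -> place at 16.
687 hashes to 6; slot 6 is free -> place at 6.
472 hashes to 15; 15,16 taken -> place at 0.
576 hashes to 1; slot 1 is free -> place at 1.
439 hashes to 8; slot 8 is free -> place at 8.
Table: [472, 576, —, —, —, —, 687, —, 439, —, —, —, 487, 754, 742, 64, 251]

2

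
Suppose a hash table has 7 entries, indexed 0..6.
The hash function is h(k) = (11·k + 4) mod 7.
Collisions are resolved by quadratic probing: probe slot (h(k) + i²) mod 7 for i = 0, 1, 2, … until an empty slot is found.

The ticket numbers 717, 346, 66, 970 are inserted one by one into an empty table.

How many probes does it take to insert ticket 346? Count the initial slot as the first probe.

2

717: h=2 => slot 2
346: h=2, probe 2,3 => slot 3
66: h=2, probe 2,3,6 => slot 6
970: h=6, probe 6,0 => slot 0
Table: [970, ., 717, 346, ., ., 66]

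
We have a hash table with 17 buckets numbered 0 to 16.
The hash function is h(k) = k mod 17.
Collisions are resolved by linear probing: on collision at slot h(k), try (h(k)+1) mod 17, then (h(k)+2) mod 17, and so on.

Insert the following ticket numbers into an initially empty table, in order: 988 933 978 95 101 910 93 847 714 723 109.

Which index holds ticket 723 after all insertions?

12

Insert 988: h=2, slot 2 empty -> index 2.
Insert 933: h=15, slot 15 empty -> index 15.
Insert 978: h=9, slot 9 empty -> index 9.
Insert 95: h=10, slot 10 empty -> index 10.
Insert 101: h=16, slot 16 empty -> index 16.
Insert 910: h=9, slots 9,10 occupied -> index 11.
Insert 93: h=8, slot 8 empty -> index 8.
Insert 847: h=14, slot 14 empty -> index 14.
Insert 714: h=0, slot 0 empty -> index 0.
Insert 723: h=9, slots 9,10,11 occupied -> index 12.
Insert 109: h=7, slot 7 empty -> index 7.
Table: [714, _, 988, _, _, _, _, 109, 93, 978, 95, 910, 723, _, 847, 933, 101]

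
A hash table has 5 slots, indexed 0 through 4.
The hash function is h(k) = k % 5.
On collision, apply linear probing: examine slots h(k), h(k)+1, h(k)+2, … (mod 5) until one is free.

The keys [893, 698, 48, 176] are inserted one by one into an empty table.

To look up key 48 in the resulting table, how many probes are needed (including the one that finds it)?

Insert 893: h=3, slot 3 empty → index 3.
Insert 698: h=3, slot 3 occupied → index 4.
Insert 48: h=3, slots 3,4 occupied → index 0.
Insert 176: h=1, slot 1 empty → index 1.
Table: [48, 176, _, 893, 698]
Lookup 48: h=3, probe 3,4,0 → found at 0.

3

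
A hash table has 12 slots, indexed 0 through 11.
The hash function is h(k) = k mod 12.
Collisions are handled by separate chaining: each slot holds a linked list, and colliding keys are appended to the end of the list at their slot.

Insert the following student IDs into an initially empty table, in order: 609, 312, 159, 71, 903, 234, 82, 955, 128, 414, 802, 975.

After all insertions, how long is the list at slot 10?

609 -> bucket 9
312 -> bucket 0
159 -> bucket 3
71 -> bucket 11
903 -> bucket 3 (collision)
234 -> bucket 6
82 -> bucket 10
955 -> bucket 7
128 -> bucket 8
414 -> bucket 6 (collision)
802 -> bucket 10 (collision)
975 -> bucket 3 (collision)
Final buckets:
0: 312
1: .
2: .
3: 159 -> 903 -> 975
4: .
5: .
6: 234 -> 414
7: 955
8: 128
9: 609
10: 82 -> 802
11: 71

2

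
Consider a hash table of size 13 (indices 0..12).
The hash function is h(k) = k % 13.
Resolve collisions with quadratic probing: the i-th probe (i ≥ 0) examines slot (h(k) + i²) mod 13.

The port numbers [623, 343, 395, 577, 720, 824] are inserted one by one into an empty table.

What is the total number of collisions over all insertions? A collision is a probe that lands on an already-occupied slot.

623: h=12 -> slot 12
343: h=5 -> slot 5
395: h=5, probe 5,6 -> slot 6
577: h=5, probe 5,6,9 -> slot 9
720: h=5, probe 5,6,9,1 -> slot 1
824: h=5, probe 5,6,9,1,8 -> slot 8
Table: [_, 720, _, _, _, 343, 395, _, 824, 577, _, _, 623]

10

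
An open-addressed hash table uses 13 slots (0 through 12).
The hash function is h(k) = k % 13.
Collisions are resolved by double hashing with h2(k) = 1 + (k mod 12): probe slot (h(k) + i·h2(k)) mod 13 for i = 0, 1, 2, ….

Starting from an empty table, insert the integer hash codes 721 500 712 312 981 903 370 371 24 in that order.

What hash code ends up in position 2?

500

721 hashes to 6; slot 6 is free → place at 6.
500 hashes to 6, h2=9; 6 taken → place at 2.
712 hashes to 10; slot 10 is free → place at 10.
312 hashes to 0; slot 0 is free → place at 0.
981 hashes to 6, h2=10; 6 taken → place at 3.
903 hashes to 6, h2=4; 6,10 taken → place at 1.
370 hashes to 6, h2=11; 6 taken → place at 4.
371 hashes to 7; slot 7 is free → place at 7.
24 hashes to 11; slot 11 is free → place at 11.
Table: [312, 903, 500, 981, 370, -, 721, 371, -, -, 712, 24, -]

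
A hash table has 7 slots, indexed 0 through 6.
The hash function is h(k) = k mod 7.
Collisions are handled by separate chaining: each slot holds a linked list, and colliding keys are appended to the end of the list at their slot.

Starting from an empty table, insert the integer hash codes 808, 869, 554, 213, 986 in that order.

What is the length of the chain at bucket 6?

1

Insert 808: h=3, bucket 3 empty -> new chain.
Insert 869: h=1, bucket 1 empty -> new chain.
Insert 554: h=1, bucket 1 nonempty -> append to chain.
Insert 213: h=3, bucket 3 nonempty -> append to chain.
Insert 986: h=6, bucket 6 empty -> new chain.
Final buckets:
0: _
1: 869 -> 554
2: _
3: 808 -> 213
4: _
5: _
6: 986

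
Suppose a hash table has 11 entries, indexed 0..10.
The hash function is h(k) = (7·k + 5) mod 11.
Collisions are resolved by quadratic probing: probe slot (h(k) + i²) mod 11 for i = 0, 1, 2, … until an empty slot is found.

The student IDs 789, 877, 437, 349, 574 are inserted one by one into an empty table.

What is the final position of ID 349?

789 hashes to 6; slot 6 is free -> place at 6.
877 hashes to 6; 6 taken -> place at 7.
437 hashes to 6; 6,7 taken -> place at 10.
349 hashes to 6; 6,7,10 taken -> place at 4.
574 hashes to 8; slot 8 is free -> place at 8.
Table: [—, —, —, —, 349, —, 789, 877, 574, —, 437]

4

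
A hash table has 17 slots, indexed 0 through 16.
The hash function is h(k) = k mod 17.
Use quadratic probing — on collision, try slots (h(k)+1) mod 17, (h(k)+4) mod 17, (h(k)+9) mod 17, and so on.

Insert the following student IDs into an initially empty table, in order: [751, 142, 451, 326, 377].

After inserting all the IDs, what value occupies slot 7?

Insert 751: h=3, slot 3 empty → index 3.
Insert 142: h=6, slot 6 empty → index 6.
Insert 451: h=9, slot 9 empty → index 9.
Insert 326: h=3, slot 3 occupied → index 4.
Insert 377: h=3, slots 3,4 occupied → index 7.
Table: [-, -, -, 751, 326, -, 142, 377, -, 451, -, -, -, -, -, -, -]

377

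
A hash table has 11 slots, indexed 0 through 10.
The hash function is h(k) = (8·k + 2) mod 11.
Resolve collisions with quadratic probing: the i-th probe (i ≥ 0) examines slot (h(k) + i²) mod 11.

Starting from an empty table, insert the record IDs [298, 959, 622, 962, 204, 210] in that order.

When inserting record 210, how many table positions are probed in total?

Insert 298: h=10, slot 10 empty -> index 10.
Insert 959: h=7, slot 7 empty -> index 7.
Insert 622: h=6, slot 6 empty -> index 6.
Insert 962: h=9, slot 9 empty -> index 9.
Insert 204: h=6, slots 6,7,10 occupied -> index 4.
Insert 210: h=10, slot 10 occupied -> index 0.
Table: [210, —, —, —, 204, —, 622, 959, —, 962, 298]

2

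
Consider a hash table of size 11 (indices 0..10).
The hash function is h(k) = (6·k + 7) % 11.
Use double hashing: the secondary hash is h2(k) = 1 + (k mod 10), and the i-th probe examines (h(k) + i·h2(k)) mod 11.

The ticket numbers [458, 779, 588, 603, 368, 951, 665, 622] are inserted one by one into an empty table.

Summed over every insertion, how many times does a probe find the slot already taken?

458: h=5 => slot 5
779: h=6 => slot 6
588: h=4 => slot 4
603: h=6, h2=4, probe 6,10 => slot 10
368: h=4, h2=9, probe 4,2 => slot 2
951: h=4, h2=2, probe 4,6,8 => slot 8
665: h=4, h2=6, probe 4,10,5,0 => slot 0
622: h=10, h2=3, probe 10,2,5,8,0,3 => slot 3
Table: [665, —, 368, 622, 588, 458, 779, —, 951, —, 603]

12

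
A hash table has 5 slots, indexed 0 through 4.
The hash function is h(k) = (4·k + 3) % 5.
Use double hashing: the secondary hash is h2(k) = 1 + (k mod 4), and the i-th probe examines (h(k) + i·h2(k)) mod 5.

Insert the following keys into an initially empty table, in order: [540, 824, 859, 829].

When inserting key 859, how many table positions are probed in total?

3

540: h=3 → slot 3
824: h=4 → slot 4
859: h=4, h2=4, probe 4,3,2 → slot 2
829: h=4, h2=2, probe 4,1 → slot 1
Table: [., 829, 859, 540, 824]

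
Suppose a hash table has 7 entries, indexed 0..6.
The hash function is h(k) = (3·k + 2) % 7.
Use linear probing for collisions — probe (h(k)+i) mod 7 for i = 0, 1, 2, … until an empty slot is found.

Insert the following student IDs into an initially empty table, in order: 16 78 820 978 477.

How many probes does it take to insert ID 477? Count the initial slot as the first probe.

3

16 hashes to 1; slot 1 is free → place at 1.
78 hashes to 5; slot 5 is free → place at 5.
820 hashes to 5; 5 taken → place at 6.
978 hashes to 3; slot 3 is free → place at 3.
477 hashes to 5; 5,6 taken → place at 0.
Table: [477, 16, _, 978, _, 78, 820]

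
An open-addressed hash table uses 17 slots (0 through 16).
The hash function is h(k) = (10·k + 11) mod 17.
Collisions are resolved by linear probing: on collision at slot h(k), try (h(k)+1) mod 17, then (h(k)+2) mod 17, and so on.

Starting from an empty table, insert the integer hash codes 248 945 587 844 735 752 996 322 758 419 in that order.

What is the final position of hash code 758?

12

248: h=9 -> slot 9
945: h=9, probe 9,10 -> slot 10
587: h=16 -> slot 16
844: h=2 -> slot 2
735: h=0 -> slot 0
752: h=0, probe 0,1 -> slot 1
996: h=9, probe 9,10,11 -> slot 11
322: h=1, probe 1,2,3 -> slot 3
758: h=9, probe 9,10,11,12 -> slot 12
419: h=2, probe 2,3,4 -> slot 4
Table: [735, 752, 844, 322, 419, ., ., ., ., 248, 945, 996, 758, ., ., ., 587]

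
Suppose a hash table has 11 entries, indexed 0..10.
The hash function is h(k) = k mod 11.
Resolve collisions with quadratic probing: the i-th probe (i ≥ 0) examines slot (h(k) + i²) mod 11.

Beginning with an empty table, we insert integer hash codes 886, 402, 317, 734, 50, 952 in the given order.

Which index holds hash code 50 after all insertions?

10

886 hashes to 6; slot 6 is free => place at 6.
402 hashes to 6; 6 taken => place at 7.
317 hashes to 9; slot 9 is free => place at 9.
734 hashes to 8; slot 8 is free => place at 8.
50 hashes to 6; 6,7 taken => place at 10.
952 hashes to 6; 6,7,10 taken => place at 4.
Table: [., ., ., ., 952, ., 886, 402, 734, 317, 50]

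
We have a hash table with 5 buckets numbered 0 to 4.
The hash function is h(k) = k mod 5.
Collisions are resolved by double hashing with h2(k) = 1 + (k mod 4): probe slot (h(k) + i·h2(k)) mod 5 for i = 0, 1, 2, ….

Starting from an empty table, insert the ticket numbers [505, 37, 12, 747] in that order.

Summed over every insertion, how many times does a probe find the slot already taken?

505: h=0 => slot 0
37: h=2 => slot 2
12: h=2, h2=1, probe 2,3 => slot 3
747: h=2, h2=4, probe 2,1 => slot 1
Table: [505, 747, 37, 12, _]

2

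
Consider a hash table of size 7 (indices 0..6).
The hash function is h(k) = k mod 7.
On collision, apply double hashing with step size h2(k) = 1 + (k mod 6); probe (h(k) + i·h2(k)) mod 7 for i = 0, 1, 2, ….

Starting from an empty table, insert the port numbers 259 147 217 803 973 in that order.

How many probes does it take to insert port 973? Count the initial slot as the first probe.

4

259 hashes to 0; slot 0 is free -> place at 0.
147 hashes to 0, h2=4; 0 taken -> place at 4.
217 hashes to 0, h2=2; 0 taken -> place at 2.
803 hashes to 5; slot 5 is free -> place at 5.
973 hashes to 0, h2=2; 0,2,4 taken -> place at 6.
Table: [259, —, 217, —, 147, 803, 973]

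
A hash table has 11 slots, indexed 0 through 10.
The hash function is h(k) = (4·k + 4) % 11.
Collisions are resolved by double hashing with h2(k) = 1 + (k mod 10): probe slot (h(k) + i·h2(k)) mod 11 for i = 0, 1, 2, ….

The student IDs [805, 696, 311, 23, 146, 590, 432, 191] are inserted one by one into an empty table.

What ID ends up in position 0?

805: h=1 -> slot 1
696: h=5 -> slot 5
311: h=5, h2=2, probe 5,7 -> slot 7
23: h=8 -> slot 8
146: h=5, h2=7, probe 5,1,8,4 -> slot 4
590: h=10 -> slot 10
432: h=5, h2=3, probe 5,8,0 -> slot 0
191: h=9 -> slot 9
Table: [432, 805, ∅, ∅, 146, 696, ∅, 311, 23, 191, 590]

432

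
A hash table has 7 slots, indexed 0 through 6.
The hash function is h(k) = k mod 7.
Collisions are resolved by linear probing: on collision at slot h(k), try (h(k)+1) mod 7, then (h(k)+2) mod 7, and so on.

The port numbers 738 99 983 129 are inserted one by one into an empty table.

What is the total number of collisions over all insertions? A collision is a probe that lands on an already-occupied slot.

3

738: h=3 => slot 3
99: h=1 => slot 1
983: h=3, probe 3,4 => slot 4
129: h=3, probe 3,4,5 => slot 5
Table: [-, 99, -, 738, 983, 129, -]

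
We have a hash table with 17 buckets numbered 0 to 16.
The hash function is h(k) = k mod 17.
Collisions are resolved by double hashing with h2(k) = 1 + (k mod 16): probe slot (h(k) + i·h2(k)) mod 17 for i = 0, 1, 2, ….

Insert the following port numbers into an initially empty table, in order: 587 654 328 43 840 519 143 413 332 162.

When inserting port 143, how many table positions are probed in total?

2

587 hashes to 9; slot 9 is free => place at 9.
654 hashes to 8; slot 8 is free => place at 8.
328 hashes to 5; slot 5 is free => place at 5.
43 hashes to 9, h2=12; 9 taken => place at 4.
840 hashes to 7; slot 7 is free => place at 7.
519 hashes to 9, h2=8; 9 taken => place at 0.
143 hashes to 7, h2=16; 7 taken => place at 6.
413 hashes to 5, h2=14; 5 taken => place at 2.
332 hashes to 9, h2=13; 9,5 taken => place at 1.
162 hashes to 9, h2=3; 9 taken => place at 12.
Table: [519, 332, 413, —, 43, 328, 143, 840, 654, 587, —, —, 162, —, —, —, —]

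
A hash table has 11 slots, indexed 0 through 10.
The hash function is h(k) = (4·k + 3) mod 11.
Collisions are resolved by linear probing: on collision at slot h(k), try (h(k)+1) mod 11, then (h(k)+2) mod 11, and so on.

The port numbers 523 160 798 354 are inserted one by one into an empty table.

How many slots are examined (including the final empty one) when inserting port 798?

3

Insert 523: h=5, slot 5 empty -> index 5.
Insert 160: h=5, slot 5 occupied -> index 6.
Insert 798: h=5, slots 5,6 occupied -> index 7.
Insert 354: h=0, slot 0 empty -> index 0.
Table: [354, —, —, —, —, 523, 160, 798, —, —, —]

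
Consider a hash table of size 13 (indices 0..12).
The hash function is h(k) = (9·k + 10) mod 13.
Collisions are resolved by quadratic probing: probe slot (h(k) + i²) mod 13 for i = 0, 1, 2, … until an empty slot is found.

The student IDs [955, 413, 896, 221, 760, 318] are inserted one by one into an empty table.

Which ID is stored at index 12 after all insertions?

955

955 hashes to 12; slot 12 is free → place at 12.
413 hashes to 9; slot 9 is free → place at 9.
896 hashes to 1; slot 1 is free → place at 1.
221 hashes to 10; slot 10 is free → place at 10.
760 hashes to 12; 12 taken → place at 0.
318 hashes to 12; 12,0 taken → place at 3.
Table: [760, 896, _, 318, _, _, _, _, _, 413, 221, _, 955]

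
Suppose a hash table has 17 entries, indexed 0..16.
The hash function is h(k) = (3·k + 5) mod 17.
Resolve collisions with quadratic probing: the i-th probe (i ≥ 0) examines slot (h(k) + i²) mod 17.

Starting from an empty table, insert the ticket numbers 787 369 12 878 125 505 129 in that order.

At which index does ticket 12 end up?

787 hashes to 3; slot 3 is free => place at 3.
369 hashes to 7; slot 7 is free => place at 7.
12 hashes to 7; 7 taken => place at 8.
878 hashes to 4; slot 4 is free => place at 4.
125 hashes to 6; slot 6 is free => place at 6.
505 hashes to 7; 7,8 taken => place at 11.
129 hashes to 1; slot 1 is free => place at 1.
Table: [., 129, ., 787, 878, ., 125, 369, 12, ., ., 505, ., ., ., ., .]

8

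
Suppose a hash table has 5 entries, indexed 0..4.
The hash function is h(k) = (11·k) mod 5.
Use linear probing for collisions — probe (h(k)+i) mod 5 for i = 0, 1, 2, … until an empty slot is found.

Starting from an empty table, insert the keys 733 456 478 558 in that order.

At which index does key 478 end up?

4

Insert 733: h=3, slot 3 empty -> index 3.
Insert 456: h=1, slot 1 empty -> index 1.
Insert 478: h=3, slot 3 occupied -> index 4.
Insert 558: h=3, slots 3,4 occupied -> index 0.
Table: [558, 456, ∅, 733, 478]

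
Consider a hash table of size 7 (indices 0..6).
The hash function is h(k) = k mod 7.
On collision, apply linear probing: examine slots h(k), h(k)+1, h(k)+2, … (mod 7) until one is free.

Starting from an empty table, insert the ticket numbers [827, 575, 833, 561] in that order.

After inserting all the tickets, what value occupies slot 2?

575

827 hashes to 1; slot 1 is free => place at 1.
575 hashes to 1; 1 taken => place at 2.
833 hashes to 0; slot 0 is free => place at 0.
561 hashes to 1; 1,2 taken => place at 3.
Table: [833, 827, 575, 561, —, —, —]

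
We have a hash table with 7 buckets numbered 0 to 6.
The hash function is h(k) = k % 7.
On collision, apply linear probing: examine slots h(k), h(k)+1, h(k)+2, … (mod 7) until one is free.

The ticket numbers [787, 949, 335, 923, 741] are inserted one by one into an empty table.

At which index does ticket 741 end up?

787 hashes to 3; slot 3 is free -> place at 3.
949 hashes to 4; slot 4 is free -> place at 4.
335 hashes to 6; slot 6 is free -> place at 6.
923 hashes to 6; 6 taken -> place at 0.
741 hashes to 6; 6,0 taken -> place at 1.
Table: [923, 741, —, 787, 949, —, 335]

1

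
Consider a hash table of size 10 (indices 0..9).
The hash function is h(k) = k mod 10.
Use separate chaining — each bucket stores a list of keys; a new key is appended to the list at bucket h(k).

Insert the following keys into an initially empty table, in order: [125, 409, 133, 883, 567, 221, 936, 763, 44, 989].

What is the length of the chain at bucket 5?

1

125 -> bucket 5
409 -> bucket 9
133 -> bucket 3
883 -> bucket 3 (collision)
567 -> bucket 7
221 -> bucket 1
936 -> bucket 6
763 -> bucket 3 (collision)
44 -> bucket 4
989 -> bucket 9 (collision)
Final buckets:
0: ∅
1: 221
2: ∅
3: 133 -> 883 -> 763
4: 44
5: 125
6: 936
7: 567
8: ∅
9: 409 -> 989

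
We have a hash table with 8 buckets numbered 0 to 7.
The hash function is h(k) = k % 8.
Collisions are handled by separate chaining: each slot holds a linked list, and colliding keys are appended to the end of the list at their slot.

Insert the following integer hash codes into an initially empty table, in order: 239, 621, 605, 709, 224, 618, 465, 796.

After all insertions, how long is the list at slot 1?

Insert 239: h=7, bucket 7 empty → new chain.
Insert 621: h=5, bucket 5 empty → new chain.
Insert 605: h=5, bucket 5 nonempty → append to chain.
Insert 709: h=5, bucket 5 nonempty → append to chain.
Insert 224: h=0, bucket 0 empty → new chain.
Insert 618: h=2, bucket 2 empty → new chain.
Insert 465: h=1, bucket 1 empty → new chain.
Insert 796: h=4, bucket 4 empty → new chain.
Final buckets:
0: 224
1: 465
2: 618
3: -
4: 796
5: 621 -> 605 -> 709
6: -
7: 239

1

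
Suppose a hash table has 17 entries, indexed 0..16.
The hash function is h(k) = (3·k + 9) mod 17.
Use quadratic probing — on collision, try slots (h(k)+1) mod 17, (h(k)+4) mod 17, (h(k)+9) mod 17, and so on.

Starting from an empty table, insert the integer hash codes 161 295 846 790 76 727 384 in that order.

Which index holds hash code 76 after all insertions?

3

Insert 161: h=16, slot 16 empty → index 16.
Insert 295: h=10, slot 10 empty → index 10.
Insert 846: h=14, slot 14 empty → index 14.
Insert 790: h=16, slot 16 occupied → index 0.
Insert 76: h=16, slots 16,0 occupied → index 3.
Insert 727: h=14, slot 14 occupied → index 15.
Insert 384: h=5, slot 5 empty → index 5.
Table: [790, _, _, 76, _, 384, _, _, _, _, 295, _, _, _, 846, 727, 161]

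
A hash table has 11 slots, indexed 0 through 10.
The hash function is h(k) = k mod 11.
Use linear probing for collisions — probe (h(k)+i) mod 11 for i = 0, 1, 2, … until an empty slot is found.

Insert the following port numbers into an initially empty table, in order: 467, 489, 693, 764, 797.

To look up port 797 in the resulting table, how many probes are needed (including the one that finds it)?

Insert 467: h=5, slot 5 empty => index 5.
Insert 489: h=5, slot 5 occupied => index 6.
Insert 693: h=0, slot 0 empty => index 0.
Insert 764: h=5, slots 5,6 occupied => index 7.
Insert 797: h=5, slots 5,6,7 occupied => index 8.
Table: [693, -, -, -, -, 467, 489, 764, 797, -, -]
Lookup 797: h=5, probe 5,6,7,8 → found at 8.

4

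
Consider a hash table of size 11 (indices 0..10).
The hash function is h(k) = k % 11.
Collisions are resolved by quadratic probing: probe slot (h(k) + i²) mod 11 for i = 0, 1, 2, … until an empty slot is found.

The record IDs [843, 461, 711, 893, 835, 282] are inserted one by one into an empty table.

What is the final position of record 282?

5

Insert 843: h=7, slot 7 empty => index 7.
Insert 461: h=10, slot 10 empty => index 10.
Insert 711: h=7, slot 7 occupied => index 8.
Insert 893: h=2, slot 2 empty => index 2.
Insert 835: h=10, slot 10 occupied => index 0.
Insert 282: h=7, slots 7,8,0 occupied => index 5.
Table: [835, -, 893, -, -, 282, -, 843, 711, -, 461]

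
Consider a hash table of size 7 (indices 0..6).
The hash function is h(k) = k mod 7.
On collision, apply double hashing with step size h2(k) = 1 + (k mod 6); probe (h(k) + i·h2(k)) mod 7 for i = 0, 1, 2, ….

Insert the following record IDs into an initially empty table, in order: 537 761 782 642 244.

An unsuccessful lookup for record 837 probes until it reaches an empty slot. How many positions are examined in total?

6

Insert 537: h=5, slot 5 empty -> index 5.
Insert 761: h=5, h2=6, slot 5 occupied -> index 4.
Insert 782: h=5, h2=3, slot 5 occupied -> index 1.
Insert 642: h=5, h2=1, slot 5 occupied -> index 6.
Insert 244: h=6, h2=5, slots 6,4 occupied -> index 2.
Table: [., 782, 244, ., 761, 537, 642]
Lookup 837: h=4, h2=4, probe 4,1,5,2,6,3 → slot 3 empty, not found.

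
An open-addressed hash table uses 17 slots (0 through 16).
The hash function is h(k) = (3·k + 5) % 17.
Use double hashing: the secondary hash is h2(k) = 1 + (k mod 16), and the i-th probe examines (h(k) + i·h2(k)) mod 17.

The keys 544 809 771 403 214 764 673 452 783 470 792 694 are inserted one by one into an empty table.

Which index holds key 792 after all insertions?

544 hashes to 5; slot 5 is free → place at 5.
809 hashes to 1; slot 1 is free → place at 1.
771 hashes to 6; slot 6 is free → place at 6.
403 hashes to 7; slot 7 is free → place at 7.
214 hashes to 1, h2=7; 1 taken → place at 8.
764 hashes to 2; slot 2 is free → place at 2.
673 hashes to 1, h2=2; 1 taken → place at 3.
452 hashes to 1, h2=5; 1,6 taken → place at 11.
783 hashes to 8, h2=16; 8,7,6,5 taken → place at 4.
470 hashes to 4, h2=7; 4,11,1,8 taken → place at 15.
792 hashes to 1, h2=9; 1 taken → place at 10.
694 hashes to 13; slot 13 is free → place at 13.
Table: [_, 809, 764, 673, 783, 544, 771, 403, 214, _, 792, 452, _, 694, _, 470, _]

10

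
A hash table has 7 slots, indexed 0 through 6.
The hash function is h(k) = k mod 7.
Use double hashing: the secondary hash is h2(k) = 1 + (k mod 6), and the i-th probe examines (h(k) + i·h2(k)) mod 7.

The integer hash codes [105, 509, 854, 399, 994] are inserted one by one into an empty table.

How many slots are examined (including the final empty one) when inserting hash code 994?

Insert 105: h=0, slot 0 empty -> index 0.
Insert 509: h=5, slot 5 empty -> index 5.
Insert 854: h=0, h2=3, slot 0 occupied -> index 3.
Insert 399: h=0, h2=4, slot 0 occupied -> index 4.
Insert 994: h=0, h2=5, slots 0,5,3 occupied -> index 1.
Table: [105, 994, ., 854, 399, 509, .]

4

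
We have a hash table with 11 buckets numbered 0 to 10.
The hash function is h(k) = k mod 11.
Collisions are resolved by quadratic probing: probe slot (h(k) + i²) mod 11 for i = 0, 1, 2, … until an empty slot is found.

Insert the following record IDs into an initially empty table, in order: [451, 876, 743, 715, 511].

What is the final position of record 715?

451 hashes to 0; slot 0 is free → place at 0.
876 hashes to 7; slot 7 is free → place at 7.
743 hashes to 6; slot 6 is free → place at 6.
715 hashes to 0; 0 taken → place at 1.
511 hashes to 5; slot 5 is free → place at 5.
Table: [451, 715, _, _, _, 511, 743, 876, _, _, _]

1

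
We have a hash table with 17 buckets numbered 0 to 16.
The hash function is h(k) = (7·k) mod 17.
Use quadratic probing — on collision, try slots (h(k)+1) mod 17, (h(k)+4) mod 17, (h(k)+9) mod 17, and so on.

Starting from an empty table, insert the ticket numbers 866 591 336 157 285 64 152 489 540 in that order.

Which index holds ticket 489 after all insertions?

8

Insert 866: h=10, slot 10 empty => index 10.
Insert 591: h=6, slot 6 empty => index 6.
Insert 336: h=6, slot 6 occupied => index 7.
Insert 157: h=11, slot 11 empty => index 11.
Insert 285: h=6, slots 6,7,10 occupied => index 15.
Insert 64: h=6, slots 6,7,10,15 occupied => index 5.
Insert 152: h=10, slots 10,11 occupied => index 14.
Insert 489: h=6, slots 6,7,10,15,5,14 occupied => index 8.
Insert 540: h=6, slots 6,7,10,15,5,14,8 occupied => index 4.
Table: [., ., ., ., 540, 64, 591, 336, 489, ., 866, 157, ., ., 152, 285, .]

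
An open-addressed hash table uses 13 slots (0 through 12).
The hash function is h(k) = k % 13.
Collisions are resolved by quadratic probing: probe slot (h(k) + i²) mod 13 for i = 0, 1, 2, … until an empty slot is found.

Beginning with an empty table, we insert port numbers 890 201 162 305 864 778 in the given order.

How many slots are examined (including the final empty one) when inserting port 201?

2

890 hashes to 6; slot 6 is free → place at 6.
201 hashes to 6; 6 taken → place at 7.
162 hashes to 6; 6,7 taken → place at 10.
305 hashes to 6; 6,7,10 taken → place at 2.
864 hashes to 6; 6,7,10,2 taken → place at 9.
778 hashes to 11; slot 11 is free → place at 11.
Table: [-, -, 305, -, -, -, 890, 201, -, 864, 162, 778, -]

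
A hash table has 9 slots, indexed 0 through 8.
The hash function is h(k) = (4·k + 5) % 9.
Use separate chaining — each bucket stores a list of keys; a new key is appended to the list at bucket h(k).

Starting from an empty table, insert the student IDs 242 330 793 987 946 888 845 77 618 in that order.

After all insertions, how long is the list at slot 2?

4

242 -> bucket 1
330 -> bucket 2
793 -> bucket 0
987 -> bucket 2 (collision)
946 -> bucket 0 (collision)
888 -> bucket 2 (collision)
845 -> bucket 1 (collision)
77 -> bucket 7
618 -> bucket 2 (collision)
Final buckets:
0: 793 -> 946
1: 242 -> 845
2: 330 -> 987 -> 888 -> 618
3: _
4: _
5: _
6: _
7: 77
8: _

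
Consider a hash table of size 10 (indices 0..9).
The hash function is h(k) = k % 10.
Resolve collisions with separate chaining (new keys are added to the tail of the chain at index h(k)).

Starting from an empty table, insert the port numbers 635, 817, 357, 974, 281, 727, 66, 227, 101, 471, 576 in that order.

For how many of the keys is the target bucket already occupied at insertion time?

6

Insert 635: h=5, bucket 5 empty → new chain.
Insert 817: h=7, bucket 7 empty → new chain.
Insert 357: h=7, bucket 7 nonempty → append to chain.
Insert 974: h=4, bucket 4 empty → new chain.
Insert 281: h=1, bucket 1 empty → new chain.
Insert 727: h=7, bucket 7 nonempty → append to chain.
Insert 66: h=6, bucket 6 empty → new chain.
Insert 227: h=7, bucket 7 nonempty → append to chain.
Insert 101: h=1, bucket 1 nonempty → append to chain.
Insert 471: h=1, bucket 1 nonempty → append to chain.
Insert 576: h=6, bucket 6 nonempty → append to chain.
Final buckets:
0: .
1: 281 -> 101 -> 471
2: .
3: .
4: 974
5: 635
6: 66 -> 576
7: 817 -> 357 -> 727 -> 227
8: .
9: .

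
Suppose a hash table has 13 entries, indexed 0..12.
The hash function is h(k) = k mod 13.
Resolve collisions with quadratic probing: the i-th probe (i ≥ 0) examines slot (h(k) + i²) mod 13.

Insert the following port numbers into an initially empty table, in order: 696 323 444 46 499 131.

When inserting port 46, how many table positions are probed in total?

696: h=7 -> slot 7
323: h=11 -> slot 11
444: h=2 -> slot 2
46: h=7, probe 7,8 -> slot 8
499: h=5 -> slot 5
131: h=1 -> slot 1
Table: [-, 131, 444, -, -, 499, -, 696, 46, -, -, 323, -]

2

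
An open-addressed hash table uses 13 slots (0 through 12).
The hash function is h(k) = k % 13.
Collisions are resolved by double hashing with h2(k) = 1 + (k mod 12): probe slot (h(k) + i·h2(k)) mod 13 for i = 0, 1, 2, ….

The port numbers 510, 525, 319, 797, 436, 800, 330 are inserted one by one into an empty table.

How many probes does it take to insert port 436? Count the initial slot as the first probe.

2

Insert 510: h=3, slot 3 empty → index 3.
Insert 525: h=5, slot 5 empty → index 5.
Insert 319: h=7, slot 7 empty → index 7.
Insert 797: h=4, slot 4 empty → index 4.
Insert 436: h=7, h2=5, slot 7 occupied → index 12.
Insert 800: h=7, h2=9, slots 7,3,12 occupied → index 8.
Insert 330: h=5, h2=7, slots 5,12 occupied → index 6.
Table: [∅, ∅, ∅, 510, 797, 525, 330, 319, 800, ∅, ∅, ∅, 436]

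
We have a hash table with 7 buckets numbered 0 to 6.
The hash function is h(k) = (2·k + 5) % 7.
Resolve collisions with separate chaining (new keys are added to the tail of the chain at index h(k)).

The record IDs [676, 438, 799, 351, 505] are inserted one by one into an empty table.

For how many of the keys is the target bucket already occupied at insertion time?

3

676 → bucket 6
438 → bucket 6 (collision)
799 → bucket 0
351 → bucket 0 (collision)
505 → bucket 0 (collision)
Final buckets:
0: 799 -> 351 -> 505
1: -
2: -
3: -
4: -
5: -
6: 676 -> 438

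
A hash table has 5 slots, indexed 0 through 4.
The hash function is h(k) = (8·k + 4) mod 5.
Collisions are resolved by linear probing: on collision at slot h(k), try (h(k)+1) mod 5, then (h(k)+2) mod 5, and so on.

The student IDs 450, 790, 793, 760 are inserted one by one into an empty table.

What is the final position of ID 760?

450: h=4 → slot 4
790: h=4, probe 4,0 → slot 0
793: h=3 → slot 3
760: h=4, probe 4,0,1 → slot 1
Table: [790, 760, ∅, 793, 450]

1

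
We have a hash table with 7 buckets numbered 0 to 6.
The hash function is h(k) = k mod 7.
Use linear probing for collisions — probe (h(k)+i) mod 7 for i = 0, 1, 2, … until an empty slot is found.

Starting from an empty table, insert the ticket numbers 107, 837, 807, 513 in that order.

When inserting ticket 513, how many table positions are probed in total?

107 hashes to 2; slot 2 is free → place at 2.
837 hashes to 4; slot 4 is free → place at 4.
807 hashes to 2; 2 taken → place at 3.
513 hashes to 2; 2,3,4 taken → place at 5.
Table: [_, _, 107, 807, 837, 513, _]

4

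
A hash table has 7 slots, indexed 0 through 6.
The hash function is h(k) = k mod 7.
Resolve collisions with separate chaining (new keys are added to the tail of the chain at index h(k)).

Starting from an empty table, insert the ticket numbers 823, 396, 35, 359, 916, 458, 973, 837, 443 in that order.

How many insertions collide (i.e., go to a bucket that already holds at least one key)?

Insert 823: h=4, bucket 4 empty → new chain.
Insert 396: h=4, bucket 4 nonempty → append to chain.
Insert 35: h=0, bucket 0 empty → new chain.
Insert 359: h=2, bucket 2 empty → new chain.
Insert 916: h=6, bucket 6 empty → new chain.
Insert 458: h=3, bucket 3 empty → new chain.
Insert 973: h=0, bucket 0 nonempty → append to chain.
Insert 837: h=4, bucket 4 nonempty → append to chain.
Insert 443: h=2, bucket 2 nonempty → append to chain.
Final buckets:
0: 35 -> 973
1: —
2: 359 -> 443
3: 458
4: 823 -> 396 -> 837
5: —
6: 916

4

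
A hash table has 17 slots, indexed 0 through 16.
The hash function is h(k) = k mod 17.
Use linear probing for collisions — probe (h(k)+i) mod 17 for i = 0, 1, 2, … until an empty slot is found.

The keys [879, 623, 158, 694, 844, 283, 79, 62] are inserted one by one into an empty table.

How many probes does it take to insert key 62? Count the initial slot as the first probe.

Insert 879: h=12, slot 12 empty => index 12.
Insert 623: h=11, slot 11 empty => index 11.
Insert 158: h=5, slot 5 empty => index 5.
Insert 694: h=14, slot 14 empty => index 14.
Insert 844: h=11, slots 11,12 occupied => index 13.
Insert 283: h=11, slots 11,12,13,14 occupied => index 15.
Insert 79: h=11, slots 11,12,13,14,15 occupied => index 16.
Insert 62: h=11, slots 11,12,13,14,15,16 occupied => index 0.
Table: [62, —, —, —, —, 158, —, —, —, —, —, 623, 879, 844, 694, 283, 79]

7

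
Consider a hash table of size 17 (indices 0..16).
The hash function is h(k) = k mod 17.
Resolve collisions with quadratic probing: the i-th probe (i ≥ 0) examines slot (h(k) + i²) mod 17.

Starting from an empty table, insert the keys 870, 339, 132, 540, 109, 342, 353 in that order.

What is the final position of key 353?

0

Insert 870: h=3, slot 3 empty -> index 3.
Insert 339: h=16, slot 16 empty -> index 16.
Insert 132: h=13, slot 13 empty -> index 13.
Insert 540: h=13, slot 13 occupied -> index 14.
Insert 109: h=7, slot 7 empty -> index 7.
Insert 342: h=2, slot 2 empty -> index 2.
Insert 353: h=13, slots 13,14 occupied -> index 0.
Table: [353, ., 342, 870, ., ., ., 109, ., ., ., ., ., 132, 540, ., 339]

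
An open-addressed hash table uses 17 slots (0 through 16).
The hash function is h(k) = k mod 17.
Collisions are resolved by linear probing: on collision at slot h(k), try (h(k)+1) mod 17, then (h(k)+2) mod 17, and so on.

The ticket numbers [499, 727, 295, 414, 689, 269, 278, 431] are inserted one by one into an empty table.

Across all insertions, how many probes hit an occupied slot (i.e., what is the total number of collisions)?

12

Insert 499: h=6, slot 6 empty -> index 6.
Insert 727: h=13, slot 13 empty -> index 13.
Insert 295: h=6, slot 6 occupied -> index 7.
Insert 414: h=6, slots 6,7 occupied -> index 8.
Insert 689: h=9, slot 9 empty -> index 9.
Insert 269: h=14, slot 14 empty -> index 14.
Insert 278: h=6, slots 6,7,8,9 occupied -> index 10.
Insert 431: h=6, slots 6,7,8,9,10 occupied -> index 11.
Table: [—, —, —, —, —, —, 499, 295, 414, 689, 278, 431, —, 727, 269, —, —]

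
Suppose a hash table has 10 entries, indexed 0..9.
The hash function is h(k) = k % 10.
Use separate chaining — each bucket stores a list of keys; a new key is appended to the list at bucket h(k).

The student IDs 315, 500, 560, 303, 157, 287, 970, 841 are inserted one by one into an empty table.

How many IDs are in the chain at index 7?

2

Insert 315: h=5, bucket 5 empty -> new chain.
Insert 500: h=0, bucket 0 empty -> new chain.
Insert 560: h=0, bucket 0 nonempty -> append to chain.
Insert 303: h=3, bucket 3 empty -> new chain.
Insert 157: h=7, bucket 7 empty -> new chain.
Insert 287: h=7, bucket 7 nonempty -> append to chain.
Insert 970: h=0, bucket 0 nonempty -> append to chain.
Insert 841: h=1, bucket 1 empty -> new chain.
Final buckets:
0: 500 -> 560 -> 970
1: 841
2: —
3: 303
4: —
5: 315
6: —
7: 157 -> 287
8: —
9: —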